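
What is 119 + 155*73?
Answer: 11434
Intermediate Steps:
119 + 155*73 = 119 + 11315 = 11434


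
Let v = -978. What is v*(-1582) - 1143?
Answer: 1546053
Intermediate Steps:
v*(-1582) - 1143 = -978*(-1582) - 1143 = 1547196 - 1143 = 1546053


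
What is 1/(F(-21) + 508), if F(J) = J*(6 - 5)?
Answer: 1/487 ≈ 0.0020534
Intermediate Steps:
F(J) = J (F(J) = J*1 = J)
1/(F(-21) + 508) = 1/(-21 + 508) = 1/487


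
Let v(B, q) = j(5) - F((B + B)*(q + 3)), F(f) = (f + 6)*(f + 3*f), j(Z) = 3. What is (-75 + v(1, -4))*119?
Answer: -4760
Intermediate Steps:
F(f) = 4*f*(6 + f) (F(f) = (6 + f)*(4*f) = 4*f*(6 + f))
v(B, q) = 3 - 8*B*(3 + q)*(6 + 2*B*(3 + q)) (v(B, q) = 3 - 4*(B + B)*(q + 3)*(6 + (B + B)*(q + 3)) = 3 - 4*(2*B)*(3 + q)*(6 + (2*B)*(3 + q)) = 3 - 4*2*B*(3 + q)*(6 + 2*B*(3 + q)) = 3 - 8*B*(3 + q)*(6 + 2*B*(3 + q)))
(-75 + v(1, -4))*119 = (-75 + (3 - 16*1*(3 - 4)*(3 + 1*(3 - 4))))*119 = (-75 + (3 - 16*1*(-1)*(3 + 1*(-1))))*119 = (-75 + (3 - 16*1*(-1)*(3 - 1)))*119 = (-75 + (3 - 16*1*(-1)*2))*119 = (-75 + (3 + 32))*119 = (-75 + 35)*119 = -40*119 = -4760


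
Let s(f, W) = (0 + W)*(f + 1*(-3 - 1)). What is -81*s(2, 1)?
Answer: 162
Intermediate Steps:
s(f, W) = W*(-4 + f) (s(f, W) = W*(f + 1*(-4)) = W*(f - 4) = W*(-4 + f))
-81*s(2, 1) = -81*(-4 + 2) = -81*(-2) = 162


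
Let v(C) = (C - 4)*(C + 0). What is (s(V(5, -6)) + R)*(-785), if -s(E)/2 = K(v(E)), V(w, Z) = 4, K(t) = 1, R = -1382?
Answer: 1086440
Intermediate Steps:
v(C) = C*(-4 + C) (v(C) = (-4 + C)*C = C*(-4 + C))
s(E) = -2 (s(E) = -2*1 = -2)
(s(V(5, -6)) + R)*(-785) = (-2 - 1382)*(-785) = -1384*(-785) = 1086440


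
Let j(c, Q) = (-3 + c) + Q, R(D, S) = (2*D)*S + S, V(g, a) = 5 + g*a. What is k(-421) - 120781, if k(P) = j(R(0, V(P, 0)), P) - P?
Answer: -120779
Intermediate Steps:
V(g, a) = 5 + a*g
R(D, S) = S + 2*D*S (R(D, S) = 2*D*S + S = S + 2*D*S)
j(c, Q) = -3 + Q + c
k(P) = 2 (k(P) = (-3 + P + (5 + 0*P)*(1 + 2*0)) - P = (-3 + P + (5 + 0)*(1 + 0)) - P = (-3 + P + 5*1) - P = (-3 + P + 5) - P = (2 + P) - P = 2)
k(-421) - 120781 = 2 - 120781 = -120779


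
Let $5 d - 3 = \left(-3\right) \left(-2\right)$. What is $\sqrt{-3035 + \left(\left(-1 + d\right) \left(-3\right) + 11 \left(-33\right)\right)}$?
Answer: $\frac{i \sqrt{85010}}{5} \approx 58.313 i$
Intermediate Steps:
$d = \frac{9}{5}$ ($d = \frac{3}{5} + \frac{\left(-3\right) \left(-2\right)}{5} = \frac{3}{5} + \frac{1}{5} \cdot 6 = \frac{3}{5} + \frac{6}{5} = \frac{9}{5} \approx 1.8$)
$\sqrt{-3035 + \left(\left(-1 + d\right) \left(-3\right) + 11 \left(-33\right)\right)} = \sqrt{-3035 + \left(\left(-1 + \frac{9}{5}\right) \left(-3\right) + 11 \left(-33\right)\right)} = \sqrt{-3035 + \left(\frac{4}{5} \left(-3\right) - 363\right)} = \sqrt{-3035 - \frac{1827}{5}} = \sqrt{- \frac{17002}{5}} = \frac{i \sqrt{85010}}{5}$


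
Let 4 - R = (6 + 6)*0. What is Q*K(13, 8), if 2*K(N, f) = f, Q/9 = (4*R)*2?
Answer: 1152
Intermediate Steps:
R = 4 (R = 4 - (6 + 6)*0 = 4 - 12*0 = 4 - 1*0 = 4 + 0 = 4)
Q = 288 (Q = 9*((4*4)*2) = 9*(16*2) = 9*32 = 288)
K(N, f) = f/2
Q*K(13, 8) = 288*((½)*8) = 288*4 = 1152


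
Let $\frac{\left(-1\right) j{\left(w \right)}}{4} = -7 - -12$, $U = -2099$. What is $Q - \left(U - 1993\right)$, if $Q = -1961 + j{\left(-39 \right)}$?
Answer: $2111$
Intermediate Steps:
$j{\left(w \right)} = -20$ ($j{\left(w \right)} = - 4 \left(-7 - -12\right) = - 4 \left(-7 + 12\right) = \left(-4\right) 5 = -20$)
$Q = -1981$ ($Q = -1961 - 20 = -1981$)
$Q - \left(U - 1993\right) = -1981 - \left(-2099 - 1993\right) = -1981 - -4092 = -1981 + 4092 = 2111$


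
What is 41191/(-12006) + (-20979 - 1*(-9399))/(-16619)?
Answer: -545523749/199527714 ≈ -2.7341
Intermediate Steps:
41191/(-12006) + (-20979 - 1*(-9399))/(-16619) = 41191*(-1/12006) + (-20979 + 9399)*(-1/16619) = -41191/12006 - 11580*(-1/16619) = -41191/12006 + 11580/16619 = -545523749/199527714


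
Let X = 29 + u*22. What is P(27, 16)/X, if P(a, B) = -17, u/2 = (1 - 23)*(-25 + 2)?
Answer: -17/22293 ≈ -0.00076257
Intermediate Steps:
u = 1012 (u = 2*((1 - 23)*(-25 + 2)) = 2*(-22*(-23)) = 2*506 = 1012)
X = 22293 (X = 29 + 1012*22 = 29 + 22264 = 22293)
P(27, 16)/X = -17/22293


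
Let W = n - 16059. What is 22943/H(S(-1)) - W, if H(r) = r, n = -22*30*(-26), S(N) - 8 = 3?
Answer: 10832/11 ≈ 984.73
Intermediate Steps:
S(N) = 11 (S(N) = 8 + 3 = 11)
n = 17160 (n = -660*(-26) = 17160)
W = 1101 (W = 17160 - 16059 = 1101)
22943/H(S(-1)) - W = 22943/11 - 1*1101 = 22943*(1/11) - 1101 = 22943/11 - 1101 = 10832/11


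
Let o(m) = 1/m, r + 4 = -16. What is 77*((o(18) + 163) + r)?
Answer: 198275/18 ≈ 11015.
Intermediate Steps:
r = -20 (r = -4 - 16 = -20)
77*((o(18) + 163) + r) = 77*((1/18 + 163) - 20) = 77*(2935/18 - 20) = 77*(2575/18) = 198275/18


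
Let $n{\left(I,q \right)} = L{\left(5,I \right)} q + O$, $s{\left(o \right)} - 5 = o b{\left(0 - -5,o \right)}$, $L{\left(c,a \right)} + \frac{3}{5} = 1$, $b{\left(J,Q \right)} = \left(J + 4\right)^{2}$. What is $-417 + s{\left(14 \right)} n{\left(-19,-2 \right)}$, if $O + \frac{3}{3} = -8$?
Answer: $- \frac{57896}{5} \approx -11579.0$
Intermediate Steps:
$b{\left(J,Q \right)} = \left(4 + J\right)^{2}$
$O = -9$ ($O = -1 - 8 = -9$)
$L{\left(c,a \right)} = \frac{2}{5}$ ($L{\left(c,a \right)} = - \frac{3}{5} + 1 = \frac{2}{5}$)
$s{\left(o \right)} = 5 + 81 o$ ($s{\left(o \right)} = 5 + o \left(4 + \left(0 - -5\right)\right)^{2} = 5 + o \left(4 + \left(0 + 5\right)\right)^{2} = 5 + o \left(4 + 5\right)^{2} = 5 + o 9^{2} = 5 + o 81 = 5 + 81 o$)
$n{\left(I,q \right)} = -9 + \frac{2 q}{5}$ ($n{\left(I,q \right)} = \frac{2 q}{5} - 9 = -9 + \frac{2 q}{5}$)
$-417 + s{\left(14 \right)} n{\left(-19,-2 \right)} = -417 + \left(5 + 81 \cdot 14\right) \left(-9 + \frac{2}{5} \left(-2\right)\right) = -417 + \left(5 + 1134\right) \left(-9 - \frac{4}{5}\right) = -417 + 1139 \left(- \frac{49}{5}\right) = -417 - \frac{55811}{5} = - \frac{57896}{5}$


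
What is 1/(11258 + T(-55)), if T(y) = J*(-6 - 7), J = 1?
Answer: 1/11245 ≈ 8.8928e-5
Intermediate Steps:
T(y) = -13 (T(y) = 1*(-6 - 7) = 1*(-13) = -13)
1/(11258 + T(-55)) = 1/(11258 - 13) = 1/11245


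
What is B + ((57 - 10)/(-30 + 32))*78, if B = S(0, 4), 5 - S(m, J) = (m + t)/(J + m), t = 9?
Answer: 7343/4 ≈ 1835.8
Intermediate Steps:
S(m, J) = 5 - (9 + m)/(J + m) (S(m, J) = 5 - (m + 9)/(J + m) = 5 - (9 + m)/(J + m))
B = 11/4 (B = (-9 + 4*0 + 5*4)/(4 + 0) = (-9 + 0 + 20)/4 = (1/4)*11 = 11/4 ≈ 2.7500)
B + ((57 - 10)/(-30 + 32))*78 = 11/4 + ((57 - 10)/(-30 + 32))*78 = 11/4 + (47/2)*78 = 11/4 + 1833 = 7343/4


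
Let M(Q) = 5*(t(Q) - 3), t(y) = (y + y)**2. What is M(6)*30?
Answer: 21150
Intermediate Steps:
t(y) = 4*y**2 (t(y) = (2*y)**2 = 4*y**2)
M(Q) = -15 + 20*Q**2 (M(Q) = 5*(4*Q**2 - 3) = 5*(-3 + 4*Q**2) = -15 + 20*Q**2)
M(6)*30 = (-15 + 20*6**2)*30 = (-15 + 20*36)*30 = (-15 + 720)*30 = 705*30 = 21150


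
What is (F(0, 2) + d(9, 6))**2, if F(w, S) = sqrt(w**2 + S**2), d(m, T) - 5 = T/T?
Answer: 64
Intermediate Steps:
d(m, T) = 6 (d(m, T) = 5 + T/T = 5 + 1 = 6)
F(w, S) = sqrt(S**2 + w**2)
(F(0, 2) + d(9, 6))**2 = (sqrt(2**2 + 0**2) + 6)**2 = (sqrt(4 + 0) + 6)**2 = (sqrt(4) + 6)**2 = (2 + 6)**2 = 8**2 = 64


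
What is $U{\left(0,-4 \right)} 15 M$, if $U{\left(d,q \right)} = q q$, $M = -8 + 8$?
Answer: $0$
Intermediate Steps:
$M = 0$
$U{\left(d,q \right)} = q^{2}$
$U{\left(0,-4 \right)} 15 M = \left(-4\right)^{2} \cdot 15 \cdot 0 = 16 \cdot 15 \cdot 0 = 240 \cdot 0 = 0$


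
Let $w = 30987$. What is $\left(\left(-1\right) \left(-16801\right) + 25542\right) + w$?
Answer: $73330$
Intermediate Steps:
$\left(\left(-1\right) \left(-16801\right) + 25542\right) + w = \left(\left(-1\right) \left(-16801\right) + 25542\right) + 30987 = \left(16801 + 25542\right) + 30987 = 42343 + 30987 = 73330$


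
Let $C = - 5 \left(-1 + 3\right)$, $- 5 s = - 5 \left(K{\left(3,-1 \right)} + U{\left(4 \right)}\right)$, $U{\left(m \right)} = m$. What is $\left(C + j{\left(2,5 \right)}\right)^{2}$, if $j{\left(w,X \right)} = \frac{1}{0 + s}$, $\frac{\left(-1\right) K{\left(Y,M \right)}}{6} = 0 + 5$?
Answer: $\frac{68121}{676} \approx 100.77$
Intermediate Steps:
$K{\left(Y,M \right)} = -30$ ($K{\left(Y,M \right)} = - 6 \left(0 + 5\right) = \left(-6\right) 5 = -30$)
$s = -26$ ($s = - \frac{\left(-5\right) \left(-30 + 4\right)}{5} = - \frac{\left(-5\right) \left(-26\right)}{5} = \left(- \frac{1}{5}\right) 130 = -26$)
$C = -10$ ($C = \left(-5\right) 2 = -10$)
$j{\left(w,X \right)} = - \frac{1}{26}$ ($j{\left(w,X \right)} = \frac{1}{0 - 26} = \frac{1}{-26} = - \frac{1}{26}$)
$\left(C + j{\left(2,5 \right)}\right)^{2} = \left(-10 - \frac{1}{26}\right)^{2} = \left(- \frac{261}{26}\right)^{2} = \frac{68121}{676}$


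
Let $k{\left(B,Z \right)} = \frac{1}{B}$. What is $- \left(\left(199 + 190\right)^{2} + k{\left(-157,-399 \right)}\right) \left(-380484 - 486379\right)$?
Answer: $\frac{20594407568748}{157} \approx 1.3117 \cdot 10^{11}$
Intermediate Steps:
$- \left(\left(199 + 190\right)^{2} + k{\left(-157,-399 \right)}\right) \left(-380484 - 486379\right) = - \left(\left(199 + 190\right)^{2} + \frac{1}{-157}\right) \left(-380484 - 486379\right) = - \left(389^{2} - \frac{1}{157}\right) \left(-866863\right) = - \left(151321 - \frac{1}{157}\right) \left(-866863\right) = - \frac{23757396 \left(-866863\right)}{157} = \left(-1\right) \left(- \frac{20594407568748}{157}\right) = \frac{20594407568748}{157}$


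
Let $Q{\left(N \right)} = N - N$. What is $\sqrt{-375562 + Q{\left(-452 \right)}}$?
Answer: $i \sqrt{375562} \approx 612.83 i$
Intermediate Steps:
$Q{\left(N \right)} = 0$
$\sqrt{-375562 + Q{\left(-452 \right)}} = \sqrt{-375562 + 0} = \sqrt{-375562} = i \sqrt{375562}$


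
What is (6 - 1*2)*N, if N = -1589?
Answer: -6356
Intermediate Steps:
(6 - 1*2)*N = (6 - 1*2)*(-1589) = (6 - 2)*(-1589) = 4*(-1589) = -6356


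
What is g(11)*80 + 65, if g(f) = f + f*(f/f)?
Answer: 1825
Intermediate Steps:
g(f) = 2*f (g(f) = f + f*1 = f + f = 2*f)
g(11)*80 + 65 = (2*11)*80 + 65 = 22*80 + 65 = 1760 + 65 = 1825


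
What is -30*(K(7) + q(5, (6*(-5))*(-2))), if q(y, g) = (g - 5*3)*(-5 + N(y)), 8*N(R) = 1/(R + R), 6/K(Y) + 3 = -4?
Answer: 378495/56 ≈ 6758.8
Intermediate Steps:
K(Y) = -6/7 (K(Y) = 6/(-3 - 4) = 6/(-7) = 6*(-1/7) = -6/7)
N(R) = 1/(16*R) (N(R) = 1/(8*(R + R)) = 1/(8*((2*R))) = (1/(2*R))/8 = 1/(16*R))
q(y, g) = (-15 + g)*(-5 + 1/(16*y)) (q(y, g) = (g - 5*3)*(-5 + 1/(16*y)) = (g - 15)*(-5 + 1/(16*y)) = (-15 + g)*(-5 + 1/(16*y)))
-30*(K(7) + q(5, (6*(-5))*(-2))) = -30*(-6/7 + (1/16)*(-15 + (6*(-5))*(-2) + 80*5*(15 - 6*(-5)*(-2)))/5) = -30*(-6/7 + (1/16)*(1/5)*(-15 - 30*(-2) + 80*5*(15 - (-30)*(-2)))) = -30*(-6/7 + (1/16)*(1/5)*(-15 + 60 + 80*5*(15 - 1*60))) = -30*(-6/7 + (1/16)*(1/5)*(-15 + 60 + 80*5*(15 - 60))) = -30*(-6/7 + (1/16)*(1/5)*(-15 + 60 + 80*5*(-45))) = -30*(-6/7 + (1/16)*(1/5)*(-15 + 60 - 18000)) = -30*(-6/7 + (1/16)*(1/5)*(-17955)) = -30*(-6/7 - 3591/16) = -30*(-25233/112) = 378495/56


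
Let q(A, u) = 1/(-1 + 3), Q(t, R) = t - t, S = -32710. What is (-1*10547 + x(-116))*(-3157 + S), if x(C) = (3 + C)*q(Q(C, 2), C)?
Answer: 760631469/2 ≈ 3.8032e+8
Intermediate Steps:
Q(t, R) = 0
q(A, u) = ½ (q(A, u) = 1/2 = ½)
x(C) = 3/2 + C/2 (x(C) = (3 + C)*(½) = 3/2 + C/2)
(-1*10547 + x(-116))*(-3157 + S) = (-1*10547 + (3/2 + (½)*(-116)))*(-3157 - 32710) = (-10547 + (3/2 - 58))*(-35867) = (-10547 - 113/2)*(-35867) = -21207/2*(-35867) = 760631469/2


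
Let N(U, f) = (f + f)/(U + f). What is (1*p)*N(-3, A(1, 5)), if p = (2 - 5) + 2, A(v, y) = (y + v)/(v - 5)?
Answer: -⅔ ≈ -0.66667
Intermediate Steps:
A(v, y) = (v + y)/(-5 + v)
N(U, f) = 2*f/(U + f) (N(U, f) = (2*f)/(U + f) = 2*f/(U + f))
p = -1 (p = -3 + 2 = -1)
(1*p)*N(-3, A(1, 5)) = (1*(-1))*(2*((1 + 5)/(-5 + 1))/(-3 + (1 + 5)/(-5 + 1))) = -2*6/(-4)/(-3 + 6/(-4)) = -2*(-¼*6)/(-3 - ¼*6) = -2*(-3)/(2*(-3 - 3/2)) = -2*(-3)/(2*(-9/2)) = -2*(-3)*(-2)/(2*9) = -1*⅔ = -⅔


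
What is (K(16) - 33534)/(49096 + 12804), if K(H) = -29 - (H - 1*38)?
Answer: -33541/61900 ≈ -0.54186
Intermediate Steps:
K(H) = 9 - H (K(H) = -29 - (H - 38) = -29 - (-38 + H) = -29 + (38 - H) = 9 - H)
(K(16) - 33534)/(49096 + 12804) = ((9 - 1*16) - 33534)/(49096 + 12804) = ((9 - 16) - 33534)/61900 = (-7 - 33534)*(1/61900) = -33541*1/61900 = -33541/61900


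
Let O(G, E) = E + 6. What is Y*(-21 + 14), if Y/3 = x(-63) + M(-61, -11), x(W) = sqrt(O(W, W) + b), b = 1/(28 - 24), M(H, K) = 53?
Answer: -1113 - 21*I*sqrt(227)/2 ≈ -1113.0 - 158.2*I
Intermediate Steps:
O(G, E) = 6 + E
b = 1/4 ≈ 0.25000
x(W) = sqrt(25/4 + W) (x(W) = sqrt((6 + W) + 1/4) = sqrt(25/4 + W))
Y = 159 + 3*I*sqrt(227)/2 (Y = 3*(sqrt(25 + 4*(-63))/2 + 53) = 3*(sqrt(25 - 252)/2 + 53) = 3*(sqrt(-227)/2 + 53) = 3*((I*sqrt(227))/2 + 53) = 3*(I*sqrt(227)/2 + 53) = 3*(53 + I*sqrt(227)/2) = 159 + 3*I*sqrt(227)/2 ≈ 159.0 + 22.6*I)
Y*(-21 + 14) = (159 + 3*I*sqrt(227)/2)*(-21 + 14) = (159 + 3*I*sqrt(227)/2)*(-7) = -1113 - 21*I*sqrt(227)/2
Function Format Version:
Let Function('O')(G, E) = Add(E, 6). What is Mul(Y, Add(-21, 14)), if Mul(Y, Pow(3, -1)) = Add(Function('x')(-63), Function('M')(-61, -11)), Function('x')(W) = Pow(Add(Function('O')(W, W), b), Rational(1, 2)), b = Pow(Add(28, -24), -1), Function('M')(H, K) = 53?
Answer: Add(-1113, Mul(Rational(-21, 2), I, Pow(227, Rational(1, 2)))) ≈ Add(-1113.0, Mul(-158.20, I))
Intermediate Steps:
Function('O')(G, E) = Add(6, E)
b = Rational(1, 4) (b = Pow(4, -1) = Rational(1, 4) ≈ 0.25000)
Function('x')(W) = Pow(Add(Rational(25, 4), W), Rational(1, 2)) (Function('x')(W) = Pow(Add(Add(6, W), Rational(1, 4)), Rational(1, 2)) = Pow(Add(Rational(25, 4), W), Rational(1, 2)))
Y = Add(159, Mul(Rational(3, 2), I, Pow(227, Rational(1, 2)))) (Y = Mul(3, Add(Mul(Rational(1, 2), Pow(Add(25, Mul(4, -63)), Rational(1, 2))), 53)) = Mul(3, Add(Mul(Rational(1, 2), Pow(Add(25, -252), Rational(1, 2))), 53)) = Mul(3, Add(Mul(Rational(1, 2), Pow(-227, Rational(1, 2))), 53)) = Mul(3, Add(Mul(Rational(1, 2), Mul(I, Pow(227, Rational(1, 2)))), 53)) = Mul(3, Add(Mul(Rational(1, 2), I, Pow(227, Rational(1, 2))), 53)) = Mul(3, Add(53, Mul(Rational(1, 2), I, Pow(227, Rational(1, 2))))) = Add(159, Mul(Rational(3, 2), I, Pow(227, Rational(1, 2)))) ≈ Add(159.00, Mul(22.600, I)))
Mul(Y, Add(-21, 14)) = Mul(Add(159, Mul(Rational(3, 2), I, Pow(227, Rational(1, 2)))), Add(-21, 14)) = Mul(Add(159, Mul(Rational(3, 2), I, Pow(227, Rational(1, 2)))), -7) = Add(-1113, Mul(Rational(-21, 2), I, Pow(227, Rational(1, 2))))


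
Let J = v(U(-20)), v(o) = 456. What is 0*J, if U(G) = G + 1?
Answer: 0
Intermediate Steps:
U(G) = 1 + G
J = 456
0*J = 0*456 = 0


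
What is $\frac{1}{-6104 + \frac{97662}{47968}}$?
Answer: $- \frac{23984}{146349505} \approx -0.00016388$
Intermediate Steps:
$\frac{1}{-6104 + \frac{97662}{47968}} = \frac{1}{-6104 + 97662 \cdot \frac{1}{47968}} = \frac{1}{-6104 + \frac{48831}{23984}} = \frac{1}{- \frac{146349505}{23984}} = - \frac{23984}{146349505}$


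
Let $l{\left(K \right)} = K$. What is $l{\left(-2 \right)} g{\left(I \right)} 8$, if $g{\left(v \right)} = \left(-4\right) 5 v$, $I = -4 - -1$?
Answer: $-960$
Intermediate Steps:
$I = -3$ ($I = -4 + 1 = -3$)
$g{\left(v \right)} = - 20 v$
$l{\left(-2 \right)} g{\left(I \right)} 8 = - 2 \left(\left(-20\right) \left(-3\right)\right) 8 = \left(-2\right) 60 \cdot 8 = \left(-120\right) 8 = -960$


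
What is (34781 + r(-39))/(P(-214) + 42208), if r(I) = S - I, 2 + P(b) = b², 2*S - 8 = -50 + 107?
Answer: 7745/19556 ≈ 0.39604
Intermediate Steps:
S = 65/2 (S = 4 + (-50 + 107)/2 = 4 + (½)*57 = 4 + 57/2 = 65/2 ≈ 32.500)
P(b) = -2 + b²
r(I) = 65/2 - I
(34781 + r(-39))/(P(-214) + 42208) = (34781 + (65/2 - 1*(-39)))/((-2 + (-214)²) + 42208) = (34781 + (65/2 + 39))/((-2 + 45796) + 42208) = (34781 + 143/2)/(45794 + 42208) = (69705/2)/88002 = (69705/2)*(1/88002) = 7745/19556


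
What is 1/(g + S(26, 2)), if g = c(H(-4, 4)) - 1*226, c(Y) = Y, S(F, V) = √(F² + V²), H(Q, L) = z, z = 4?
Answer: -111/24302 - √170/24302 ≈ -0.0051040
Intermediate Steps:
H(Q, L) = 4
g = -222 (g = 4 - 1*226 = 4 - 226 = -222)
1/(g + S(26, 2)) = 1/(-222 + √(26² + 2²)) = 1/(-222 + √(676 + 4)) = 1/(-222 + √680) = 1/(-222 + 2*√170)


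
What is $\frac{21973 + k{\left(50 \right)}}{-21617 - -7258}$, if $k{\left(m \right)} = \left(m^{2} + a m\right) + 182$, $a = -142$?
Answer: $- \frac{17555}{14359} \approx -1.2226$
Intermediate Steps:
$k{\left(m \right)} = 182 + m^{2} - 142 m$ ($k{\left(m \right)} = \left(m^{2} - 142 m\right) + 182 = 182 + m^{2} - 142 m$)
$\frac{21973 + k{\left(50 \right)}}{-21617 - -7258} = \frac{21973 + \left(182 + 50^{2} - 7100\right)}{-21617 - -7258} = \frac{21973 + \left(182 + 2500 - 7100\right)}{-21617 + 7258} = \frac{21973 - 4418}{-14359} = 17555 \left(- \frac{1}{14359}\right) = - \frac{17555}{14359}$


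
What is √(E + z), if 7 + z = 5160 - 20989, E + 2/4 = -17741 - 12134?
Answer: I*√182846/2 ≈ 213.8*I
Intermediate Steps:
E = -59751/2 (E = -½ + (-17741 - 12134) = -½ - 29875 = -59751/2 ≈ -29876.)
z = -15836 (z = -7 + (5160 - 20989) = -7 - 15829 = -15836)
√(E + z) = √(-59751/2 - 15836) = √(-91423/2) = I*√182846/2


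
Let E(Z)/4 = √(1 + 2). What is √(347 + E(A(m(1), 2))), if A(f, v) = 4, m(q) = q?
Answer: √(347 + 4*√3) ≈ 18.813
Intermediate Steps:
E(Z) = 4*√3 (E(Z) = 4*√(1 + 2) = 4*√3)
√(347 + E(A(m(1), 2))) = √(347 + 4*√3)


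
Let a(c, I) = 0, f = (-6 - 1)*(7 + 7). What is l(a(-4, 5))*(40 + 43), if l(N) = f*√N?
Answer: 0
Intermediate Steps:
f = -98 (f = -7*14 = -98)
l(N) = -98*√N
l(a(-4, 5))*(40 + 43) = (-98*√0)*(40 + 43) = -98*0*83 = 0*83 = 0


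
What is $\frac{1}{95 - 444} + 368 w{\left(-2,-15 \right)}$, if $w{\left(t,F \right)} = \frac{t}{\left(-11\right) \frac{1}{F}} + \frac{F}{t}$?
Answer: $\frac{6742669}{3839} \approx 1756.4$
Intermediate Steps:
$w{\left(t,F \right)} = \frac{F}{t} - \frac{F t}{11}$ ($w{\left(t,F \right)} = t \left(- \frac{F}{11}\right) + \frac{F}{t} = - \frac{F t}{11} + \frac{F}{t} = \frac{F}{t} - \frac{F t}{11}$)
$\frac{1}{95 - 444} + 368 w{\left(-2,-15 \right)} = \frac{1}{95 - 444} + 368 \left(- \frac{15}{-2} - \left(- \frac{15}{11}\right) \left(-2\right)\right) = \frac{1}{-349} + 368 \left(\left(-15\right) \left(- \frac{1}{2}\right) - \frac{30}{11}\right) = - \frac{1}{349} + 368 \left(\frac{15}{2} - \frac{30}{11}\right) = - \frac{1}{349} + 368 \cdot \frac{105}{22} = - \frac{1}{349} + \frac{19320}{11} = \frac{6742669}{3839}$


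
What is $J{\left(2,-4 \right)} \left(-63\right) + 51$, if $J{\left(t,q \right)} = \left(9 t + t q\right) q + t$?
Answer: $2445$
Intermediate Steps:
$J{\left(t,q \right)} = t + q \left(9 t + q t\right)$ ($J{\left(t,q \right)} = \left(9 t + q t\right) q + t = q \left(9 t + q t\right) + t = t + q \left(9 t + q t\right)$)
$J{\left(2,-4 \right)} \left(-63\right) + 51 = 2 \left(1 + \left(-4\right)^{2} + 9 \left(-4\right)\right) \left(-63\right) + 51 = 2 \left(1 + 16 - 36\right) \left(-63\right) + 51 = 2 \left(-19\right) \left(-63\right) + 51 = \left(-38\right) \left(-63\right) + 51 = 2394 + 51 = 2445$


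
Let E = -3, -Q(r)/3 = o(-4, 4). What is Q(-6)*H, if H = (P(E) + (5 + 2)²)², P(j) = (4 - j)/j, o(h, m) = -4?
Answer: 78400/3 ≈ 26133.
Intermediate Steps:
Q(r) = 12 (Q(r) = -3*(-4) = 12)
P(j) = (4 - j)/j
H = 19600/9 (H = ((4 - 1*(-3))/(-3) + (5 + 2)²)² = (-(4 + 3)/3 + 7²)² = (-⅓*7 + 49)² = (-7/3 + 49)² = (140/3)² = 19600/9 ≈ 2177.8)
Q(-6)*H = 12*(19600/9) = 78400/3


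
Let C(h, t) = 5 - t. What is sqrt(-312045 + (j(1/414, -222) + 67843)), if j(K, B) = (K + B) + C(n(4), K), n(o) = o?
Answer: I*sqrt(244419) ≈ 494.39*I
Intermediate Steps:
j(K, B) = 5 + B (j(K, B) = (K + B) + (5 - K) = (B + K) + (5 - K) = 5 + B)
sqrt(-312045 + (j(1/414, -222) + 67843)) = sqrt(-312045 + ((5 - 222) + 67843)) = sqrt(-312045 + (-217 + 67843)) = sqrt(-312045 + 67626) = sqrt(-244419) = I*sqrt(244419)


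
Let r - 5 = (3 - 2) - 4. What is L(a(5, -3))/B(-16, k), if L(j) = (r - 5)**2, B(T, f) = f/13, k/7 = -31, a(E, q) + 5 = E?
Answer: -117/217 ≈ -0.53917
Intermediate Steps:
r = 2 (r = 5 + ((3 - 2) - 4) = 5 + (1 - 4) = 5 - 3 = 2)
a(E, q) = -5 + E
k = -217 (k = 7*(-31) = -217)
B(T, f) = f/13 (B(T, f) = f*(1/13) = f/13)
L(j) = 9 (L(j) = (2 - 5)**2 = (-3)**2 = 9)
L(a(5, -3))/B(-16, k) = 9/(((1/13)*(-217))) = 9/(-217/13) = 9*(-13/217) = -117/217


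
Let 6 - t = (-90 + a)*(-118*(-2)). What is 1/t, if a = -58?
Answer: 1/34934 ≈ 2.8625e-5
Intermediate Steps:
t = 34934 (t = 6 - (-90 - 58)*(-118*(-2)) = 6 - (-148)*236 = 6 - 1*(-34928) = 6 + 34928 = 34934)
1/t = 1/34934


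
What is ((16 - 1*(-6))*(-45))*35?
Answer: -34650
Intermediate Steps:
((16 - 1*(-6))*(-45))*35 = ((16 + 6)*(-45))*35 = (22*(-45))*35 = -990*35 = -34650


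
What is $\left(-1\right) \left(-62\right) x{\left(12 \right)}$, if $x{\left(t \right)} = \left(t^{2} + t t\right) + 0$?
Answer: $17856$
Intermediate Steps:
$x{\left(t \right)} = 2 t^{2}$ ($x{\left(t \right)} = \left(t^{2} + t^{2}\right) + 0 = 2 t^{2} + 0 = 2 t^{2}$)
$\left(-1\right) \left(-62\right) x{\left(12 \right)} = \left(-1\right) \left(-62\right) 2 \cdot 12^{2} = 62 \cdot 2 \cdot 144 = 62 \cdot 288 = 17856$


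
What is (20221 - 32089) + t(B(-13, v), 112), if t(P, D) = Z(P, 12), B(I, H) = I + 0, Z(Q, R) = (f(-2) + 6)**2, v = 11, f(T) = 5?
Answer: -11747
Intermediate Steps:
Z(Q, R) = 121 (Z(Q, R) = (5 + 6)**2 = 11**2 = 121)
B(I, H) = I
t(P, D) = 121
(20221 - 32089) + t(B(-13, v), 112) = (20221 - 32089) + 121 = -11868 + 121 = -11747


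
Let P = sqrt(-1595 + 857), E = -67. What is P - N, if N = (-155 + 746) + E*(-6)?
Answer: -993 + 3*I*sqrt(82) ≈ -993.0 + 27.166*I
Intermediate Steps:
N = 993 (N = (-155 + 746) - 67*(-6) = 591 + 402 = 993)
P = 3*I*sqrt(82) (P = sqrt(-738) = 3*I*sqrt(82) ≈ 27.166*I)
P - N = 3*I*sqrt(82) - 1*993 = 3*I*sqrt(82) - 993 = -993 + 3*I*sqrt(82)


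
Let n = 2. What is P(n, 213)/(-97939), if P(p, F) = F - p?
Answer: -211/97939 ≈ -0.0021544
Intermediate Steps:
P(n, 213)/(-97939) = (213 - 1*2)/(-97939) = (213 - 2)*(-1/97939) = 211*(-1/97939) = -211/97939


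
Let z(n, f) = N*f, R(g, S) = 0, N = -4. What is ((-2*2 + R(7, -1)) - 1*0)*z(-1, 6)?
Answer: 96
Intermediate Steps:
z(n, f) = -4*f
((-2*2 + R(7, -1)) - 1*0)*z(-1, 6) = ((-2*2 + 0) - 1*0)*(-4*6) = ((-4 + 0) + 0)*(-24) = (-4 + 0)*(-24) = -4*(-24) = 96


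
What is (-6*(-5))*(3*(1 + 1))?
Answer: 180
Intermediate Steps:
(-6*(-5))*(3*(1 + 1)) = 30*(3*2) = 30*6 = 180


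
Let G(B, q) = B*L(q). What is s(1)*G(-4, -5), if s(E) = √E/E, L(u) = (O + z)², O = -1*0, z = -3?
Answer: -36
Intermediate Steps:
O = 0
L(u) = 9 (L(u) = (0 - 3)² = (-3)² = 9)
G(B, q) = 9*B (G(B, q) = B*9 = 9*B)
s(E) = E^(-½)
s(1)*G(-4, -5) = (9*(-4))/√1 = 1*(-36) = -36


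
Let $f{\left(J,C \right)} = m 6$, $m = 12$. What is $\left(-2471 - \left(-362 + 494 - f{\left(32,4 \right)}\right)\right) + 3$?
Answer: $-2528$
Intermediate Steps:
$f{\left(J,C \right)} = 72$ ($f{\left(J,C \right)} = 12 \cdot 6 = 72$)
$\left(-2471 - \left(-362 + 494 - f{\left(32,4 \right)}\right)\right) + 3 = \left(-2471 + \left(72 - \left(-362 - -494\right)\right)\right) + 3 = \left(-2471 + \left(72 - \left(-362 + 494\right)\right)\right) + 3 = \left(-2471 + \left(72 - 132\right)\right) + 3 = \left(-2471 - 60\right) + 3 = -2531 + 3 = -2528$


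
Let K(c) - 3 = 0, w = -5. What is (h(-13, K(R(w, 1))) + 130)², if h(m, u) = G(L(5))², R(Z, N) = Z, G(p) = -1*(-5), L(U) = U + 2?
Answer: 24025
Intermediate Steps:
L(U) = 2 + U
G(p) = 5
K(c) = 3 (K(c) = 3 + 0 = 3)
h(m, u) = 25 (h(m, u) = 5² = 25)
(h(-13, K(R(w, 1))) + 130)² = (25 + 130)² = 155² = 24025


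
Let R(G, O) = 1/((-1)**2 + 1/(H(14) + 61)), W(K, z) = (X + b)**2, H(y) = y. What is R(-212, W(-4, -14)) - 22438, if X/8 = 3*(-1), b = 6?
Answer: -1705213/76 ≈ -22437.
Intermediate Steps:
X = -24 (X = 8*(3*(-1)) = 8*(-3) = -24)
W(K, z) = 324 (W(K, z) = (-24 + 6)**2 = (-18)**2 = 324)
R(G, O) = 75/76 (R(G, O) = 1/((-1)**2 + 1/(14 + 61)) = 1/(1 + 1/75) = 1/(76/75) = 75/76)
R(-212, W(-4, -14)) - 22438 = 75/76 - 22438 = -1705213/76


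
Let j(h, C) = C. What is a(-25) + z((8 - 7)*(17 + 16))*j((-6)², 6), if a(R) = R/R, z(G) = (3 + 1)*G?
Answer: 793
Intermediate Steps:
z(G) = 4*G
a(R) = 1
a(-25) + z((8 - 7)*(17 + 16))*j((-6)², 6) = 1 + (4*((8 - 7)*(17 + 16)))*6 = 1 + (4*(1*33))*6 = 1 + (4*33)*6 = 1 + 132*6 = 1 + 792 = 793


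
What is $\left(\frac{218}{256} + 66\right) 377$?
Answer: $\frac{3225989}{128} \approx 25203.0$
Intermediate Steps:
$\left(\frac{218}{256} + 66\right) 377 = \left(218 \cdot \frac{1}{256} + 66\right) 377 = \left(\frac{109}{128} + 66\right) 377 = \frac{8557}{128} \cdot 377 = \frac{3225989}{128}$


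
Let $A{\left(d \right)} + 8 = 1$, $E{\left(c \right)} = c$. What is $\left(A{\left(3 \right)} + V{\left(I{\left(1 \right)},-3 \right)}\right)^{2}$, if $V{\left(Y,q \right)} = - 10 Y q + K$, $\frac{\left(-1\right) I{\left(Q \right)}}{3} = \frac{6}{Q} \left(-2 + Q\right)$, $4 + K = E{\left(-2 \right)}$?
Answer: $277729$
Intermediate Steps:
$A{\left(d \right)} = -7$ ($A{\left(d \right)} = -8 + 1 = -7$)
$K = -6$ ($K = -4 - 2 = -6$)
$I{\left(Q \right)} = - \frac{18 \left(-2 + Q\right)}{Q}$ ($I{\left(Q \right)} = - 3 \frac{6}{Q} \left(-2 + Q\right) = - 3 \frac{6 \left(-2 + Q\right)}{Q} = - \frac{18 \left(-2 + Q\right)}{Q}$)
$V{\left(Y,q \right)} = -6 - 10 Y q$ ($V{\left(Y,q \right)} = - 10 Y q - 6 = -6 - 10 Y q$)
$\left(A{\left(3 \right)} + V{\left(I{\left(1 \right)},-3 \right)}\right)^{2} = \left(-7 - \left(6 + 10 \left(-18 + \frac{36}{1}\right) \left(-3\right)\right)\right)^{2} = \left(-7 - \left(6 + 10 \left(-18 + 36 \cdot 1\right) \left(-3\right)\right)\right)^{2} = \left(-7 - \left(6 + 10 \left(-18 + 36\right) \left(-3\right)\right)\right)^{2} = \left(-7 - \left(6 + 180 \left(-3\right)\right)\right)^{2} = \left(-7 + \left(-6 + 540\right)\right)^{2} = \left(-7 + 534\right)^{2} = 527^{2} = 277729$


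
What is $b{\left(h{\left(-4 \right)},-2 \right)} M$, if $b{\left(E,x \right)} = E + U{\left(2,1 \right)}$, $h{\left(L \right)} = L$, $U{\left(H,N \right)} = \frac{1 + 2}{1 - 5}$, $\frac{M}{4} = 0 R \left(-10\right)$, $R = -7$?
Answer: $0$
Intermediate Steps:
$M = 0$ ($M = 4 \cdot 0 \left(-7\right) \left(-10\right) = 4 \cdot 0 \left(-10\right) = 4 \cdot 0 = 0$)
$U{\left(H,N \right)} = - \frac{3}{4}$ ($U{\left(H,N \right)} = \frac{3}{-4} = 3 \left(- \frac{1}{4}\right) = - \frac{3}{4}$)
$b{\left(E,x \right)} = - \frac{3}{4} + E$ ($b{\left(E,x \right)} = E - \frac{3}{4} = - \frac{3}{4} + E$)
$b{\left(h{\left(-4 \right)},-2 \right)} M = \left(- \frac{3}{4} - 4\right) 0 = \left(- \frac{19}{4}\right) 0 = 0$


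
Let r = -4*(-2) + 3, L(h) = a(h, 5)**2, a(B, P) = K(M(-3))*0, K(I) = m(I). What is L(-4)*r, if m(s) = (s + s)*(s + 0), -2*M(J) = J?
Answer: 0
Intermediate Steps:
M(J) = -J/2
m(s) = 2*s**2 (m(s) = (2*s)*s = 2*s**2)
K(I) = 2*I**2
a(B, P) = 0 (a(B, P) = (2*(-1/2*(-3))**2)*0 = (2*(3/2)**2)*0 = (2*(9/4))*0 = (9/2)*0 = 0)
L(h) = 0 (L(h) = 0**2 = 0)
r = 11 (r = 8 + 3 = 11)
L(-4)*r = 0*11 = 0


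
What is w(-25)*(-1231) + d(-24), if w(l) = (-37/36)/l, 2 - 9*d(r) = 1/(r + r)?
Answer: -544139/10800 ≈ -50.383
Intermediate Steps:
d(r) = 2/9 - 1/(18*r) (d(r) = 2/9 - 1/(9*(r + r)) = 2/9 - 1/(2*r)/9 = 2/9 - 1/(18*r))
w(l) = -37/(36*l) (w(l) = (-37*1/36)/l = -37/(36*l))
w(-25)*(-1231) + d(-24) = -37/36/(-25)*(-1231) + (1/18)*(-1 + 4*(-24))/(-24) = -37/36*(-1/25)*(-1231) + (1/18)*(-1/24)*(-1 - 96) = (37/900)*(-1231) + (1/18)*(-1/24)*(-97) = -45547/900 + 97/432 = -544139/10800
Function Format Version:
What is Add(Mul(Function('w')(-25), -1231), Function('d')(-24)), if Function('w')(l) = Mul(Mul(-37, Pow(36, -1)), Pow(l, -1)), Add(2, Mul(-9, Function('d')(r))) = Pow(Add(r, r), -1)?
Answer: Rational(-544139, 10800) ≈ -50.383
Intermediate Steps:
Function('d')(r) = Add(Rational(2, 9), Mul(Rational(-1, 18), Pow(r, -1))) (Function('d')(r) = Add(Rational(2, 9), Mul(Rational(-1, 9), Pow(Add(r, r), -1))) = Add(Rational(2, 9), Mul(Rational(-1, 9), Pow(Mul(2, r), -1))) = Add(Rational(2, 9), Mul(Rational(-1, 9), Mul(Rational(1, 2), Pow(r, -1)))) = Add(Rational(2, 9), Mul(Rational(-1, 18), Pow(r, -1))))
Function('w')(l) = Mul(Rational(-37, 36), Pow(l, -1)) (Function('w')(l) = Mul(Mul(-37, Rational(1, 36)), Pow(l, -1)) = Mul(Rational(-37, 36), Pow(l, -1)))
Add(Mul(Function('w')(-25), -1231), Function('d')(-24)) = Add(Mul(Mul(Rational(-37, 36), Pow(-25, -1)), -1231), Mul(Rational(1, 18), Pow(-24, -1), Add(-1, Mul(4, -24)))) = Add(Mul(Mul(Rational(-37, 36), Rational(-1, 25)), -1231), Mul(Rational(1, 18), Rational(-1, 24), Add(-1, -96))) = Add(Mul(Rational(37, 900), -1231), Mul(Rational(1, 18), Rational(-1, 24), -97)) = Add(Rational(-45547, 900), Rational(97, 432)) = Rational(-544139, 10800)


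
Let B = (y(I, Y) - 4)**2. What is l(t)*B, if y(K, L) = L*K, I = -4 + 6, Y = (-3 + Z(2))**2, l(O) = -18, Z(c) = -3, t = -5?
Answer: -83232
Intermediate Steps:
Y = 36 (Y = (-3 - 3)**2 = (-6)**2 = 36)
I = 2
y(K, L) = K*L
B = 4624 (B = (2*36 - 4)**2 = (72 - 4)**2 = 68**2 = 4624)
l(t)*B = -18*4624 = -83232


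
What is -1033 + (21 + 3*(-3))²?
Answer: -889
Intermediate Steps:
-1033 + (21 + 3*(-3))² = -1033 + (21 - 9)² = -1033 + 12² = -1033 + 144 = -889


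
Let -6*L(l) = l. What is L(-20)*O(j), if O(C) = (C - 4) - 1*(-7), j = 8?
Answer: 110/3 ≈ 36.667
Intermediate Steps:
L(l) = -l/6
O(C) = 3 + C (O(C) = (-4 + C) + 7 = 3 + C)
L(-20)*O(j) = (-⅙*(-20))*(3 + 8) = (10/3)*11 = 110/3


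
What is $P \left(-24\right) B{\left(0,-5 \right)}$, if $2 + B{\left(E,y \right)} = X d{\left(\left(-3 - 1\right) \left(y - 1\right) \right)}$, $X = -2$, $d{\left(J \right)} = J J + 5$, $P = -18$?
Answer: $-502848$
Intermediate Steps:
$d{\left(J \right)} = 5 + J^{2}$ ($d{\left(J \right)} = J^{2} + 5 = 5 + J^{2}$)
$B{\left(E,y \right)} = -12 - 2 \left(4 - 4 y\right)^{2}$ ($B{\left(E,y \right)} = -2 - 2 \left(5 + \left(\left(-3 - 1\right) \left(y - 1\right)\right)^{2}\right) = -2 - 2 \left(5 + \left(- 4 \left(-1 + y\right)\right)^{2}\right) = -2 - 2 \left(5 + \left(4 - 4 y\right)^{2}\right) = -2 - \left(10 + 2 \left(4 - 4 y\right)^{2}\right) = -12 - 2 \left(4 - 4 y\right)^{2}$)
$P \left(-24\right) B{\left(0,-5 \right)} = \left(-18\right) \left(-24\right) \left(-44 - 32 \left(-5\right)^{2} + 64 \left(-5\right)\right) = 432 \left(-44 - 800 - 320\right) = 432 \left(-1164\right) = -502848$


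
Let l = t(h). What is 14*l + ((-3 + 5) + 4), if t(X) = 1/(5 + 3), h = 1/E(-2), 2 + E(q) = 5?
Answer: 31/4 ≈ 7.7500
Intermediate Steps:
E(q) = 3 (E(q) = -2 + 5 = 3)
h = 1/3 ≈ 0.33333
t(X) = 1/8
l = 1/8 ≈ 0.12500
14*l + ((-3 + 5) + 4) = 14*(1/8) + ((-3 + 5) + 4) = 7/4 + (2 + 4) = 7/4 + 6 = 31/4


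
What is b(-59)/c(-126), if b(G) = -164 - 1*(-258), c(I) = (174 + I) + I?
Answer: -47/39 ≈ -1.2051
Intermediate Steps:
c(I) = 174 + 2*I
b(G) = 94 (b(G) = -164 + 258 = 94)
b(-59)/c(-126) = 94/(174 + 2*(-126)) = 94/(174 - 252) = 94/(-78) = 94*(-1/78) = -47/39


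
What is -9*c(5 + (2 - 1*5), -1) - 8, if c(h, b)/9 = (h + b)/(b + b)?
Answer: 65/2 ≈ 32.500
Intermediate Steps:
c(h, b) = 9*(b + h)/(2*b) (c(h, b) = 9*((h + b)/(b + b)) = 9*((b + h)/((2*b))) = 9*((b + h)*(1/(2*b))) = 9*((b + h)/(2*b)) = 9*(b + h)/(2*b))
-9*c(5 + (2 - 1*5), -1) - 8 = -81*(-1 + (5 + (2 - 1*5)))/(2*(-1)) - 8 = -81*(-1)*(-1 + (5 + (2 - 5)))/2 - 8 = -81*(-1)*(-1 + (5 - 3))/2 - 8 = -81*(-1)*(-1 + 2)/2 - 8 = -81*(-1)/2 - 8 = -9*(-9/2) - 8 = 81/2 - 8 = 65/2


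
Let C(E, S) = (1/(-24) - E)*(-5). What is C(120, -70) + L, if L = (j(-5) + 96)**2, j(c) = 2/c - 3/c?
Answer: 5912789/600 ≈ 9854.6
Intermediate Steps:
C(E, S) = 5/24 + 5*E (C(E, S) = (-1/24 - E)*(-5) = 5/24 + 5*E)
j(c) = -1/c
L = 231361/25 (L = (-1/(-5) + 96)**2 = (-1*(-1/5) + 96)**2 = (1/5 + 96)**2 = (481/5)**2 = 231361/25 ≈ 9254.4)
C(120, -70) + L = (5/24 + 5*120) + 231361/25 = (5/24 + 600) + 231361/25 = 14405/24 + 231361/25 = 5912789/600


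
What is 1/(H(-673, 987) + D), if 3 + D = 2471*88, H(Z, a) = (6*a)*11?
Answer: 1/282587 ≈ 3.5387e-6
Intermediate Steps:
H(Z, a) = 66*a
D = 217445 (D = -3 + 2471*88 = -3 + 217448 = 217445)
1/(H(-673, 987) + D) = 1/(66*987 + 217445) = 1/(65142 + 217445) = 1/282587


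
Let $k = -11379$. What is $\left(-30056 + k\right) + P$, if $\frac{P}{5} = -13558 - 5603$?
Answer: $-137240$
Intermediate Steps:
$P = -95805$ ($P = 5 \left(-13558 - 5603\right) = 5 \left(-19161\right) = -95805$)
$\left(-30056 + k\right) + P = \left(-30056 - 11379\right) - 95805 = -41435 - 95805 = -137240$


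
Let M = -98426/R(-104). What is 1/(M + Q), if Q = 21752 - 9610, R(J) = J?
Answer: 52/680597 ≈ 7.6403e-5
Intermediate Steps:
Q = 12142
M = 49213/52 (M = -98426/(-104) = -98426*(-1/104) = 49213/52 ≈ 946.40)
1/(M + Q) = 1/(49213/52 + 12142) = 1/(680597/52) = 52/680597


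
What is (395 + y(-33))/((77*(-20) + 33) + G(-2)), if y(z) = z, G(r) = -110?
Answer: -362/1617 ≈ -0.22387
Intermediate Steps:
(395 + y(-33))/((77*(-20) + 33) + G(-2)) = (395 - 33)/((77*(-20) + 33) - 110) = 362/((-1540 + 33) - 110) = 362/(-1507 - 110) = 362/(-1617) = 362*(-1/1617) = -362/1617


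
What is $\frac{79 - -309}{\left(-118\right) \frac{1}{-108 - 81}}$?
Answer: $\frac{36666}{59} \approx 621.46$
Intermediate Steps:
$\frac{79 - -309}{\left(-118\right) \frac{1}{-108 - 81}} = \frac{79 + 309}{\left(-118\right) \frac{1}{-189}} = \frac{388}{\left(-118\right) \left(- \frac{1}{189}\right)} = \frac{388}{\frac{118}{189}} = 388 \cdot \frac{189}{118} = \frac{36666}{59}$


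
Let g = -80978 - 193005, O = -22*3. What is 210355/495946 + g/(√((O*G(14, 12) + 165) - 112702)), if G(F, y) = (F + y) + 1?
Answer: 210355/495946 + 273983*I*√114319/114319 ≈ 0.42415 + 810.33*I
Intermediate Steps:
G(F, y) = 1 + F + y
O = -66
g = -273983
210355/495946 + g/(√((O*G(14, 12) + 165) - 112702)) = 210355/495946 - 273983/√((-66*(1 + 14 + 12) + 165) - 112702) = 210355*(1/495946) - 273983/√((-66*27 + 165) - 112702) = 210355/495946 - 273983/√((-1782 + 165) - 112702) = 210355/495946 - 273983/√(-1617 - 112702) = 210355/495946 - 273983*(-I*√114319/114319) = 210355/495946 - (-273983)*I*√114319/114319 = 210355/495946 + 273983*I*√114319/114319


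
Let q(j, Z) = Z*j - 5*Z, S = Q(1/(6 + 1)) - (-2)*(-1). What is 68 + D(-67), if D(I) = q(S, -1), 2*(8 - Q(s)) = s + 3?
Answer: 480/7 ≈ 68.571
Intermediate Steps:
Q(s) = 13/2 - s/2 (Q(s) = 8 - (s + 3)/2 = 8 - (3 + s)/2 = 8 + (-3/2 - s/2) = 13/2 - s/2)
S = 31/7 (S = (13/2 - 1/(2*(6 + 1))) - (-2)*(-1) = (13/2 - ½/7) - 1*2 = (13/2 - ½*⅐) - 2 = (13/2 - 1/14) - 2 = 45/7 - 2 = 31/7 ≈ 4.4286)
q(j, Z) = -5*Z + Z*j
D(I) = 4/7 (D(I) = -(-5 + 31/7) = -1*(-4/7) = 4/7)
68 + D(-67) = 68 + 4/7 = 480/7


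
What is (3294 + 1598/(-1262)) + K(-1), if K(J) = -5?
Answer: 2074560/631 ≈ 3287.7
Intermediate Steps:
(3294 + 1598/(-1262)) + K(-1) = (3294 + 1598/(-1262)) - 5 = (3294 + 1598*(-1/1262)) - 5 = (3294 - 799/631) - 5 = 2077715/631 - 5 = 2074560/631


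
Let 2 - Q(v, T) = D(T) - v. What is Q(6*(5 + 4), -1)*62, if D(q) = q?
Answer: 3534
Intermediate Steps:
Q(v, T) = 2 + v - T (Q(v, T) = 2 - (T - v) = 2 + (v - T) = 2 + v - T)
Q(6*(5 + 4), -1)*62 = (2 + 6*(5 + 4) - 1*(-1))*62 = (2 + 6*9 + 1)*62 = (2 + 54 + 1)*62 = 57*62 = 3534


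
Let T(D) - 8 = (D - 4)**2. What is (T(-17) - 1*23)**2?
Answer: 181476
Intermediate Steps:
T(D) = 8 + (-4 + D)**2 (T(D) = 8 + (D - 4)**2 = 8 + (-4 + D)**2)
(T(-17) - 1*23)**2 = ((8 + (-4 - 17)**2) - 1*23)**2 = ((8 + (-21)**2) - 23)**2 = ((8 + 441) - 23)**2 = (449 - 23)**2 = 426**2 = 181476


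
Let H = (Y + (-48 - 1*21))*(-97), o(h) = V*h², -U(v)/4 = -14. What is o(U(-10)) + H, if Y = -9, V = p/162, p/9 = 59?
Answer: 160606/9 ≈ 17845.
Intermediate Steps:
p = 531 (p = 9*59 = 531)
U(v) = 56 (U(v) = -4*(-14) = 56)
V = 59/18 (V = 531/162 = 531*(1/162) = 59/18 ≈ 3.2778)
o(h) = 59*h²/18
H = 7566 (H = (-9 + (-48 - 1*21))*(-97) = (-9 + (-48 - 21))*(-97) = (-9 - 69)*(-97) = -78*(-97) = 7566)
o(U(-10)) + H = (59/18)*56² + 7566 = (59/18)*3136 + 7566 = 92512/9 + 7566 = 160606/9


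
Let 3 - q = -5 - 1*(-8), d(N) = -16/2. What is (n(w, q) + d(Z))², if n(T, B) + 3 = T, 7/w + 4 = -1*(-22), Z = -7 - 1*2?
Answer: 36481/324 ≈ 112.60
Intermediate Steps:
Z = -9 (Z = -7 - 2 = -9)
d(N) = -8 (d(N) = -16*½ = -8)
q = 0 (q = 3 - (-5 - 1*(-8)) = 3 - (-5 + 8) = 3 - 1*3 = 3 - 3 = 0)
w = 7/18 (w = 7/(-4 - 1*(-22)) = 7/(-4 + 22) = 7/18 ≈ 0.38889)
n(T, B) = -3 + T
(n(w, q) + d(Z))² = ((-3 + 7/18) - 8)² = (-47/18 - 8)² = (-191/18)² = 36481/324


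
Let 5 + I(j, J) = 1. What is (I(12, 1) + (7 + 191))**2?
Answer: 37636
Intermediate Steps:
I(j, J) = -4 (I(j, J) = -5 + 1 = -4)
(I(12, 1) + (7 + 191))**2 = (-4 + (7 + 191))**2 = (-4 + 198)**2 = 194**2 = 37636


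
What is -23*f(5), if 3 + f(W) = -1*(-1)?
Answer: 46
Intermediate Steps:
f(W) = -2 (f(W) = -3 - 1*(-1) = -3 + 1 = -2)
-23*f(5) = -23*(-2) = 46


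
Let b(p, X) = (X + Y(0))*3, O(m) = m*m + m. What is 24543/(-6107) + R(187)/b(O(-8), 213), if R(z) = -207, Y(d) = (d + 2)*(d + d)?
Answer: -1883014/433597 ≈ -4.3428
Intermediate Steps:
Y(d) = 2*d*(2 + d) (Y(d) = (2 + d)*(2*d) = 2*d*(2 + d))
O(m) = m + m² (O(m) = m² + m = m + m²)
b(p, X) = 3*X (b(p, X) = (X + 2*0*(2 + 0))*3 = (X + 2*0*2)*3 = (X + 0)*3 = X*3 = 3*X)
24543/(-6107) + R(187)/b(O(-8), 213) = 24543/(-6107) - 207/(3*213) = 24543*(-1/6107) - 207/639 = -24543/6107 - 207*1/639 = -24543/6107 - 23/71 = -1883014/433597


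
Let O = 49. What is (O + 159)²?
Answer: 43264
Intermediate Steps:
(O + 159)² = (49 + 159)² = 208² = 43264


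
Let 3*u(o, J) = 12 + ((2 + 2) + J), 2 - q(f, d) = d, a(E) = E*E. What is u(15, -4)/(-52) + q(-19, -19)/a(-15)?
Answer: 16/975 ≈ 0.016410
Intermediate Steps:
a(E) = E²
q(f, d) = 2 - d
u(o, J) = 16/3 + J/3 (u(o, J) = (12 + ((2 + 2) + J))/3 = (12 + (4 + J))/3 = (16 + J)/3 = 16/3 + J/3)
u(15, -4)/(-52) + q(-19, -19)/a(-15) = (16/3 + (⅓)*(-4))/(-52) + (2 - 1*(-19))/((-15)²) = (16/3 - 4/3)*(-1/52) + (2 + 19)/225 = 4*(-1/52) + 21*(1/225) = -1/13 + 7/75 = 16/975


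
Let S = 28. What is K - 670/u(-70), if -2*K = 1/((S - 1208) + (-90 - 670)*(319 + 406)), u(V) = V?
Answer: 73992127/7730520 ≈ 9.5714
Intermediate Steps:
K = 1/1104360 (K = -1/(2*((28 - 1208) + (-90 - 670)*(319 + 406))) = -1/(2*(-1180 - 760*725)) = -1/(2*(-1180 - 551000)) = -½/(-552180) = -½*(-1/552180) = 1/1104360 ≈ 9.0550e-7)
K - 670/u(-70) = 1/1104360 - 670/(-70) = 1/1104360 - 670*(-1/70) = 1/1104360 + 67/7 = 73992127/7730520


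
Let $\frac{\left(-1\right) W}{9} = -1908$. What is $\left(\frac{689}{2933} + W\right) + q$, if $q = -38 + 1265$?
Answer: $\frac{53964956}{2933} \approx 18399.0$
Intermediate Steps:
$W = 17172$ ($W = \left(-9\right) \left(-1908\right) = 17172$)
$q = 1227$
$\left(\frac{689}{2933} + W\right) + q = \left(\frac{689}{2933} + 17172\right) + 1227 = \frac{50366165}{2933} + 1227 = \frac{53964956}{2933}$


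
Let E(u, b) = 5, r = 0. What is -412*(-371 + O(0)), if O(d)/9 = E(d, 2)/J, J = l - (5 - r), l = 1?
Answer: 157487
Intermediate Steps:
J = -4 (J = 1 - (5 - 1*0) = 1 - (5 + 0) = 1 - 1*5 = 1 - 5 = -4)
O(d) = -45/4 (O(d) = 9*(5/(-4)) = 9*(5*(-¼)) = 9*(-5/4) = -45/4)
-412*(-371 + O(0)) = -412*(-371 - 45/4) = -412*(-1529/4) = 157487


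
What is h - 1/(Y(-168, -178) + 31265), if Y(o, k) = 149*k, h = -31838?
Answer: -151007635/4743 ≈ -31838.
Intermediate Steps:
h - 1/(Y(-168, -178) + 31265) = -31838 - 1/(149*(-178) + 31265) = -31838 - 1/(-26522 + 31265) = -31838 - 1/4743 = -151007635/4743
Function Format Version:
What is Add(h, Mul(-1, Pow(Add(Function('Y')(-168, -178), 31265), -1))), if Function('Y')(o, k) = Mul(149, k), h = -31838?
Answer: Rational(-151007635, 4743) ≈ -31838.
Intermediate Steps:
Add(h, Mul(-1, Pow(Add(Function('Y')(-168, -178), 31265), -1))) = Add(-31838, Mul(-1, Pow(Add(Mul(149, -178), 31265), -1))) = Add(-31838, Mul(-1, Pow(Add(-26522, 31265), -1))) = Add(-31838, Mul(-1, Pow(4743, -1))) = Add(-31838, Mul(-1, Rational(1, 4743))) = Add(-31838, Rational(-1, 4743)) = Rational(-151007635, 4743)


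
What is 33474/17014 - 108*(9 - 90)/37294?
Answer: 349304457/158630029 ≈ 2.2020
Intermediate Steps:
33474/17014 - 108*(9 - 90)/37294 = 33474*(1/17014) - 108*(-81)*(1/37294) = 16737/8507 + 8748*(1/37294) = 16737/8507 + 4374/18647 = 349304457/158630029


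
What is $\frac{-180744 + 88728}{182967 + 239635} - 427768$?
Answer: $- \frac{90387852176}{211301} \approx -4.2777 \cdot 10^{5}$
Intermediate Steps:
$\frac{-180744 + 88728}{182967 + 239635} - 427768 = - \frac{92016}{422602} - 427768 = \left(-92016\right) \frac{1}{422602} - 427768 = - \frac{46008}{211301} - 427768 = - \frac{90387852176}{211301}$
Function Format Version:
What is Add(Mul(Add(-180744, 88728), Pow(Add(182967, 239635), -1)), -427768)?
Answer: Rational(-90387852176, 211301) ≈ -4.2777e+5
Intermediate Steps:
Add(Mul(Add(-180744, 88728), Pow(Add(182967, 239635), -1)), -427768) = Add(Mul(-92016, Pow(422602, -1)), -427768) = Add(Mul(-92016, Rational(1, 422602)), -427768) = Add(Rational(-46008, 211301), -427768) = Rational(-90387852176, 211301)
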